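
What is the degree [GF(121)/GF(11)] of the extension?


GF(121) = GF(11^2), so the extension degree is 2

[GF(121)/GF(11)] = 2


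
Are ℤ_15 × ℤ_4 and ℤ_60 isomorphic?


Comparing ℤ_15 × ℤ_4 and ℤ_60:
gcd(15,4) = 1, so ℤ_15 × ℤ_4 ≅ ℤ_60 (CRT)

Yes, ℤ_15 × ℤ_4 ≅ ℤ_60


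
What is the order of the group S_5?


|S_n| = n! (number of permutations of n symbols)
|S_5| = 5! = 120

|S_5| = 120


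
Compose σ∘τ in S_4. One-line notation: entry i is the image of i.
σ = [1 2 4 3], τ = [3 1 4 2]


σ∘τ: apply τ first, then σ
1 →τ 3 →σ 4
2 →τ 1 →σ 1
3 →τ 4 →σ 3
4 →τ 2 →σ 2

σ∘τ = [4 1 3 2]


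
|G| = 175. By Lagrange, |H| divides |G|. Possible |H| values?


Lagrange's theorem: |H| divides |G|
|G| = 175
Divisors of 175: 1, 5, 7, 25, 35, 175

Possible subgroup orders: {1, 5, 7, 25, 35, 175}


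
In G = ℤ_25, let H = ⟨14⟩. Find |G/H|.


|⟨14⟩| = n / gcd(14, 25) = 25 / 1 = 25
H is normal (ℤ_25 is abelian).
|G/H| = |G| / |H| = 25 / 25 = 1

|G/H| = 1


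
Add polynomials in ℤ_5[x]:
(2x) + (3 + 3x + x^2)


Add coefficients mod 5:
x^0: 0 + 3 = 3 (mod 5)
x^1: 2 + 3 = 0 (mod 5)
x^2: 0 + 1 = 1 (mod 5)
Result: 3 + x^2

f + g = 3 + x^2


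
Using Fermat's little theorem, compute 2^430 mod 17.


Fermat's little theorem: if p is prime and gcd(a,p)=1, then a^(p-1) ≡ 1 (mod p)
p = 17 is prime, gcd(2,17) = 1
Reduce exponent: 430 mod 16 = 14
So 2^430 ≡ 2^14 (mod 17)
2^14 mod 17 = 13

2^430 ≡ 13 (mod 17)


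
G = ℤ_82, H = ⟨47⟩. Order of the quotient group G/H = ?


|⟨47⟩| = n / gcd(47, 82) = 82 / 1 = 82
H is normal (ℤ_82 is abelian).
|G/H| = |G| / |H| = 82 / 82 = 1

|G/H| = 1


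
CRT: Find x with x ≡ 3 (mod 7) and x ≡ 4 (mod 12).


m₁ = 7, m₂ = 12, gcd = 1, so CRT applies. M = m₁·m₂ = 84
Let M₁ = M/m₁ = 12, M₂ = M/m₂ = 7
Find y₁ ≡ M₁⁻¹ (mod m₁): 12⁻¹ ≡ 3 (mod 7)
Find y₂ ≡ M₂⁻¹ (mod m₂): 7⁻¹ ≡ 7 (mod 12)
x = a₁·M₁·y₁ + a₂·M₂·y₂ = 3·12·3 + 4·7·7 = 304
Reduce mod 84: x ≡ 52
Check: 52 mod 7 = 3 ✓, 52 mod 12 = 4 ✓

x ≡ 52 (mod 84)


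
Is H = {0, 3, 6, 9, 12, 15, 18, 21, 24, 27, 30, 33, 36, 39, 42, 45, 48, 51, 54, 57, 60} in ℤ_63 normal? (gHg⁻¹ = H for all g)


H = {0, 3, 6, 9, 12, 15, 18, 21, 24, 27, 30, 33, 36, 39, 42, 45, 48, 51, 54, 57, 60} in ℤ_63
ℤ_63 is abelian; every subgroup of an abelian group is normal

Yes, normal subgroup


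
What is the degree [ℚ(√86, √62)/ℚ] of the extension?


[ℚ(√86,√62):ℚ] = [ℚ(√86,√62):ℚ(√86)]·[ℚ(√86):ℚ] = 2·2 = 4

[ℚ(√86, √62)/ℚ] = 4


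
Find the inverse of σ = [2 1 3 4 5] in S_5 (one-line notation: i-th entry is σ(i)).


To find σ⁻¹, swap domain and range:
σ(1) = 2 → σ⁻¹(2) = 1
σ(2) = 1 → σ⁻¹(1) = 2
σ(3) = 3 → σ⁻¹(3) = 3
σ(4) = 4 → σ⁻¹(4) = 4
σ(5) = 5 → σ⁻¹(5) = 5

σ⁻¹ = [2 1 3 4 5]


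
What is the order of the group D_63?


|D_n| = 2n (n rotations and n reflections)
|D_63| = 2×63 = 126

|D_63| = 126


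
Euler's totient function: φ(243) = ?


Factor n: 243 = 3^5
φ(n) = n · ∏(1 - 1/p) over distinct primes p | n
φ(243) = 243 · (1 - 1/3) = 162

φ(243) = 162


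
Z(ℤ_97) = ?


Z(G) = {g ∈ G | gx = xg for all x ∈ G}
ℤ_97 is abelian, so Z(G) = G

Z(ℤ_97) = ℤ_97


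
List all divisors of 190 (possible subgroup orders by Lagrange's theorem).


Lagrange's theorem: |H| divides |G|
|G| = 190
Divisors of 190: 1, 2, 5, 10, 19, 38, 95, 190

Possible subgroup orders: {1, 2, 5, 10, 19, 38, 95, 190}


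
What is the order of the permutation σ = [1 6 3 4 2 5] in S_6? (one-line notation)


Cycle decomposition: (2 6 5)
Cycle lengths: 3
Order = lcm(3) = 3

ord(σ) = 3


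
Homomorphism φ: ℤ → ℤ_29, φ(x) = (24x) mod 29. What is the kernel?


Kernel = preimage of identity
ker(φ) = {x ∈ ℤ : 24x ≡ 0 (mod 29)}. gcd(24,29) = 1, so 24x ≡ 0 (mod 29) ⟺ x ≡ 0 (mod 29/1 = 29). Hence ker(φ) = 29ℤ

ker(φ) = 29ℤ


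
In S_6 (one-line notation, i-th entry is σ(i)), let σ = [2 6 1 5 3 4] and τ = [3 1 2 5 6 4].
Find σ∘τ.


σ∘τ: apply τ first, then σ
1 →τ 3 →σ 1
2 →τ 1 →σ 2
3 →τ 2 →σ 6
4 →τ 5 →σ 3
5 →τ 6 →σ 4
6 →τ 4 →σ 5

σ∘τ = [1 2 6 3 4 5]


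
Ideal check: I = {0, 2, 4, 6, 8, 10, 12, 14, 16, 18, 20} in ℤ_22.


Check ideal conditions for I = {0, 2, 4, 6, 8, 10, 12, 14, 16, 18, 20} in ℤ_22:
(1) I is an additive subgroup? Yes
(2) For r ∈ ℤ_22 and a ∈ I: r·a ∈ I? Yes

Yes, I is an ideal of ℤ_22


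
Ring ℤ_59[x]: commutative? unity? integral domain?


ℤ_59 is a field (n prime), so ℤ_59[x] is a commutative integral domain with unity
Commutative: Yes
Integral domain: Yes
Has unity: Yes

ℤ_59[x]: Commutative=Yes, Unity=Yes


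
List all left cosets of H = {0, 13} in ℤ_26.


H = {0, 13}, |H| = 2
Number of cosets = |G|/|H| = 26/2 = 13
0 + H = {0, 13}
1 + H = {1, 14}
2 + H = {2, 15}
3 + H = {3, 16}
4 + H = {4, 17}
5 + H = {5, 18}
6 + H = {6, 19}
7 + H = {7, 20}
8 + H = {8, 21}
9 + H = {9, 22}
10 + H = {10, 23}
11 + H = {11, 24}
12 + H = {12, 25}

Cosets: 0+H={0,13}; 1+H={1,14}; 2+H={2,15}; 3+H={3,16}; 4+H={4,17}; 5+H={5,18}; 6+H={6,19}; 7+H={7,20}; 8+H={8,21}; 9+H={9,22}; 10+H={10,23}; 11+H={11,24}; 12+H={12,25}


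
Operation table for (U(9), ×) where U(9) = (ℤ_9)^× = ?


Elements: {1, 2, 4, 5, 7, 8}
Operation: multiplication mod 9
Entry (a, b) = (a × b) mod 9

Cayley table:
  | 1 | 2 | 4 | 5 | 7 | 8
1 | 1 | 2 | 4 | 5 | 7 | 8
2 | 2 | 4 | 8 | 1 | 5 | 7
4 | 4 | 8 | 7 | 2 | 1 | 5
5 | 5 | 1 | 2 | 7 | 8 | 4
7 | 7 | 5 | 1 | 8 | 4 | 2
8 | 8 | 7 | 5 | 4 | 2 | 1


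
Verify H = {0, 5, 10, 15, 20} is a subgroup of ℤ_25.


Subgroup test for H = {0, 5, 10, 15, 20} in (ℤ_25, +):
(1) 0 ∈ H? Yes
(2) Closure: for all a,b ∈ H, (a+b) mod 25 ∈ H? Yes
(3) Inverses: for all a ∈ H, -a mod 25 ∈ H? Yes

Yes, H is a subgroup of ℤ_25


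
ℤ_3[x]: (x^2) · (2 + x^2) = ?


Expand and collect like terms; reduce coefficients mod 3:
x^0: 0·2 = 0 ≡ 0 (mod 3)
x^1: 0·0 + 0·2 = 0 ≡ 0 (mod 3)
x^2: 0·1 + 0·0 + 1·2 = 2 ≡ 2 (mod 3)
x^3: 0·1 + 1·0 = 0 ≡ 0 (mod 3)
x^4: 1·1 = 1 ≡ 1 (mod 3)
Result: 2x^2 + x^4

f · g = 2x^2 + x^4


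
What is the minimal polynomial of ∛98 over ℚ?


∛98 satisfies x³ - 98 = 0, irreducible over ℚ (no rational root; 98 is not a perfect cube)

Minimal polynomial: x³ - 98


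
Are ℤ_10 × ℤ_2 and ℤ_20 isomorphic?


Comparing ℤ_10 × ℤ_2 and ℤ_20:
gcd(10,2) = 2 ≠ 1. Max element order in ℤ_10×ℤ_2 is lcm(10,2) = 10 < 20, so it has no element of order 20

No, ℤ_10 × ℤ_2 ≇ ℤ_20


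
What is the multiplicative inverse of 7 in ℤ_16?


Use the extended Euclidean algorithm to write 1 = 7·s + 16·t; then s mod 16 is the inverse.
Euclidean algorithm:
  7 = 0·16 + 7
  16 = 2·7 + 2
  7 = 3·2 + 1
  2 = 2·1 + 0
gcd(7,16) = 1
Back-substitution gives: 7·(7) + 16·(-3) = 1
So 7⁻¹ ≡ 7 ≡ 7 (mod 16)
Check: 7 × 7 = 49 ≡ 1 (mod 16) ✓

7⁻¹ ≡ 7 (mod 16)


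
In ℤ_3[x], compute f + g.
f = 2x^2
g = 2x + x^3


Add coefficients mod 3:
x^0: 0 + 0 = 0 (mod 3)
x^1: 0 + 2 = 2 (mod 3)
x^2: 2 + 0 = 2 (mod 3)
x^3: 0 + 1 = 1 (mod 3)
Result: 2x + 2x^2 + x^3

f + g = 2x + 2x^2 + x^3


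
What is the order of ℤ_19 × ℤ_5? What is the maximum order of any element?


|ℤ_19 × ℤ_5| = 19 × 5 = 95
Max element order = lcm(19,5) = 95
Cyclic? Yes (gcd=1)

|ℤ_19×ℤ_5| = 95, max element order = 95


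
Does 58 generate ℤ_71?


g generates ℤ_n iff gcd(g, n) = 1
gcd(58, 71) = 1
Since gcd = 1, 58 is a generator.

Yes, 58 generates ℤ_71


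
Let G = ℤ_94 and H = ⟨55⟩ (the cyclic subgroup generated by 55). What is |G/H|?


|⟨55⟩| = n / gcd(55, 94) = 94 / 1 = 94
H is normal (ℤ_94 is abelian).
|G/H| = |G| / |H| = 94 / 94 = 1

|G/H| = 1


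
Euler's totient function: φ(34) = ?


Factor n: 34 = 2 × 17
φ(n) = n · ∏(1 - 1/p) over distinct primes p | n
φ(34) = 34 · (1 - 1/2) · (1 - 1/17) = 16

φ(34) = 16


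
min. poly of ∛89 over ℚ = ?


∛89 satisfies x³ - 89 = 0, irreducible over ℚ (no rational root; 89 is not a perfect cube)

Minimal polynomial: x³ - 89


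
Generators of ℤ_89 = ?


g generates ℤ_n iff gcd(g,n) = 1
Prime factors of 89: 89
Generators are g ∈ {1,...,88} not divisible by any of these primes.
Generators: {1, 2, 3, 4, 5, 6, 7, 8, 9, 10, 11, 12, 13, 14, 15, 16, 17, 18, 19, 20, 21, 22, 23, 24, 25, 26, 27, 28, 29, 30, 31, 32, 33, 34, 35, 36, 37, 38, 39, 40, 41, 42, 43, 44, 45, 46, 47, 48, 49, 50, 51, 52, 53, 54, 55, 56, 57, 58, 59, 60, 61, 62, 63, 64, 65, 66, 67, 68, 69, 70, 71, 72, 73, 74, 75, 76, 77, 78, 79, 80, 81, 82, 83, 84, 85, 86, 87, 88}
Number of generators = φ(89) = 88

Generators of ℤ_89 = {1, 2, 3, 4, 5, 6, 7, 8, 9, 10, 11, 12, 13, 14, 15, 16, 17, 18, 19, 20, 21, 22, 23, 24, 25, 26, 27, 28, 29, 30, 31, 32, 33, 34, 35, 36, 37, 38, 39, 40, 41, 42, 43, 44, 45, 46, 47, 48, 49, 50, 51, 52, 53, 54, 55, 56, 57, 58, 59, 60, 61, 62, 63, 64, 65, 66, 67, 68, 69, 70, 71, 72, 73, 74, 75, 76, 77, 78, 79, 80, 81, 82, 83, 84, 85, 86, 87, 88}


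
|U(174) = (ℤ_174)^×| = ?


U(n) is the group of units mod n; |U(n)| = φ(n)
|U(174)| = φ(174) = 56

|U(174) = (ℤ_174)^×| = 56


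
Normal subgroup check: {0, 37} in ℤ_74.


H = {0, 37} in ℤ_74
ℤ_74 is abelian; every subgroup of an abelian group is normal

Yes, normal subgroup


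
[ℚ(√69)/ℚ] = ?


√69 has minimal polynomial x² - 69 (irreducible over ℚ since 69 is squarefree)

[ℚ(√69)/ℚ] = 2


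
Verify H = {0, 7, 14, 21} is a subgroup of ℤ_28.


Subgroup test for H = {0, 7, 14, 21} in (ℤ_28, +):
(1) 0 ∈ H? Yes
(2) Closure: for all a,b ∈ H, (a+b) mod 28 ∈ H? Yes
(3) Inverses: for all a ∈ H, -a mod 28 ∈ H? Yes

Yes, H is a subgroup of ℤ_28


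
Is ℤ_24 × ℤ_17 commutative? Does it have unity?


Direct product ring; commutative with unity (1,1); but (1,0)·(0,1) = (0,0) gives zero divisors, so not an integral domain
Commutative: Yes
Integral domain: No
Has unity: Yes

ℤ_24 × ℤ_17: Commutative=Yes, Unity=Yes


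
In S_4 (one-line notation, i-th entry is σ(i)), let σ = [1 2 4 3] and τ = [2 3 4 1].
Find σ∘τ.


σ∘τ: apply τ first, then σ
1 →τ 2 →σ 2
2 →τ 3 →σ 4
3 →τ 4 →σ 3
4 →τ 1 →σ 1

σ∘τ = [2 4 3 1]


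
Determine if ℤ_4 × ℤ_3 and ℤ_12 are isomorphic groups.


Comparing ℤ_4 × ℤ_3 and ℤ_12:
gcd(4,3) = 1, so ℤ_4 × ℤ_3 ≅ ℤ_12 (CRT)

Yes, ℤ_4 × ℤ_3 ≅ ℤ_12


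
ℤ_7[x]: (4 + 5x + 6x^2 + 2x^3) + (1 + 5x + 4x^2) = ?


Add coefficients mod 7:
x^0: 4 + 1 = 5 (mod 7)
x^1: 5 + 5 = 3 (mod 7)
x^2: 6 + 4 = 3 (mod 7)
x^3: 2 + 0 = 2 (mod 7)
Result: 5 + 3x + 3x^2 + 2x^3

f + g = 5 + 3x + 3x^2 + 2x^3


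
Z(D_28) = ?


Z(G) = {g ∈ G | gx = xg for all x ∈ G}
For even n, Z(D_n) = {e, r^(n/2)}: the 180° rotation r^14 commutes with every reflection and rotation

Z(D_28) = {e, r^14}


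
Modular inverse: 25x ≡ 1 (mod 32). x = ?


Use the extended Euclidean algorithm to write 1 = 25·s + 32·t; then s mod 32 is the inverse.
Euclidean algorithm:
  25 = 0·32 + 25
  32 = 1·25 + 7
  25 = 3·7 + 4
  7 = 1·4 + 3
  4 = 1·3 + 1
  3 = 3·1 + 0
gcd(25,32) = 1
Back-substitution gives: 25·(9) + 32·(-7) = 1
So 25⁻¹ ≡ 9 ≡ 9 (mod 32)
Check: 25 × 9 = 225 ≡ 1 (mod 32) ✓

25⁻¹ ≡ 9 (mod 32)


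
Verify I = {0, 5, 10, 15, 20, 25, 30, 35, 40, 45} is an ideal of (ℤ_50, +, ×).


Check ideal conditions for I = {0, 5, 10, 15, 20, 25, 30, 35, 40, 45} in ℤ_50:
(1) I is an additive subgroup? Yes
(2) For r ∈ ℤ_50 and a ∈ I: r·a ∈ I? Yes

Yes, I is an ideal of ℤ_50


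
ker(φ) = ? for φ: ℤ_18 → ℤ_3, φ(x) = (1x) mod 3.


Kernel = preimage of identity
ker(φ) = {x ∈ ℤ_18 : 1x ≡ 0 (mod 3)}. Since 3 | 18, φ is well-defined. The kernel is the cyclic subgroup ⟨3⟩ of ℤ_18 (order 6), i.e. {0, 3, 6, 9, 12, 15}

ker(φ) = {0, 3, 6, 9, 12, 15}


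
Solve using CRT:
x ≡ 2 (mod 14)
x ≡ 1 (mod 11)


m₁ = 14, m₂ = 11, gcd = 1, so CRT applies. M = m₁·m₂ = 154
Let M₁ = M/m₁ = 11, M₂ = M/m₂ = 14
Find y₁ ≡ M₁⁻¹ (mod m₁): 11⁻¹ ≡ 9 (mod 14)
Find y₂ ≡ M₂⁻¹ (mod m₂): 14⁻¹ ≡ 4 (mod 11)
x = a₁·M₁·y₁ + a₂·M₂·y₂ = 2·11·9 + 1·14·4 = 254
Reduce mod 154: x ≡ 100
Check: 100 mod 14 = 2 ✓, 100 mod 11 = 1 ✓

x ≡ 100 (mod 154)


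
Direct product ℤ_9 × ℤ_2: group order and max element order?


|ℤ_9 × ℤ_2| = 9 × 2 = 18
Max element order = lcm(9,2) = 18
Cyclic? Yes (gcd=1)

|ℤ_9×ℤ_2| = 18, max element order = 18


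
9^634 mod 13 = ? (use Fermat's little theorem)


Fermat's little theorem: if p is prime and gcd(a,p)=1, then a^(p-1) ≡ 1 (mod p)
p = 13 is prime, gcd(9,13) = 1
Reduce exponent: 634 mod 12 = 10
So 9^634 ≡ 9^10 (mod 13)
9^10 mod 13 = 9

9^634 ≡ 9 (mod 13)


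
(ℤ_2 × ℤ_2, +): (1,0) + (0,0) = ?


Operation: componentwise addition mod (2, 2)
(1,0) + (0,0) = ((a₁+b₁) mod 2, (a₂+b₂) mod 2) with a = (1,0), b = (0,0)

(1,0) + (0,0) = (1,0)


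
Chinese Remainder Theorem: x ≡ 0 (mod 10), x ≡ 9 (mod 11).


m₁ = 10, m₂ = 11, gcd = 1, so CRT applies. M = m₁·m₂ = 110
Let M₁ = M/m₁ = 11, M₂ = M/m₂ = 10
Find y₁ ≡ M₁⁻¹ (mod m₁): 11⁻¹ ≡ 1 (mod 10)
Find y₂ ≡ M₂⁻¹ (mod m₂): 10⁻¹ ≡ 10 (mod 11)
x = a₁·M₁·y₁ + a₂·M₂·y₂ = 0·11·1 + 9·10·10 = 900
Reduce mod 110: x ≡ 20
Check: 20 mod 10 = 0 ✓, 20 mod 11 = 9 ✓

x ≡ 20 (mod 110)


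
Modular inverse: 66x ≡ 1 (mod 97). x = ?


Use the extended Euclidean algorithm to write 1 = 66·s + 97·t; then s mod 97 is the inverse.
Euclidean algorithm:
  66 = 0·97 + 66
  97 = 1·66 + 31
  66 = 2·31 + 4
  31 = 7·4 + 3
  4 = 1·3 + 1
  3 = 3·1 + 0
gcd(66,97) = 1
Back-substitution gives: 66·(25) + 97·(-17) = 1
So 66⁻¹ ≡ 25 ≡ 25 (mod 97)
Check: 66 × 25 = 1650 ≡ 1 (mod 97) ✓

66⁻¹ ≡ 25 (mod 97)


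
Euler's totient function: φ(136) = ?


Factor n: 136 = 2^3 × 17
φ(n) = n · ∏(1 - 1/p) over distinct primes p | n
φ(136) = 136 · (1 - 1/2) · (1 - 1/17) = 64

φ(136) = 64


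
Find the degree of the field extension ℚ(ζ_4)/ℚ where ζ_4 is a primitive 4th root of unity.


[ℚ(ζ_n):ℚ] = deg Φ_n(x) = φ(n). Here φ(4) = 2

[ℚ(ζ_4)/ℚ where ζ_4 is a primitive 4th root of unity] = 2


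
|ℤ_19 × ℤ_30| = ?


|A × B| = |A| · |B|
|ℤ_19 × ℤ_30| = 19 × 30 = 570

|ℤ_19 × ℤ_30| = 570


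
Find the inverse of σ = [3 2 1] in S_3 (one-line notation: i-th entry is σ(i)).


To find σ⁻¹, swap domain and range:
σ(1) = 3 → σ⁻¹(3) = 1
σ(2) = 2 → σ⁻¹(2) = 2
σ(3) = 1 → σ⁻¹(1) = 3

σ⁻¹ = [3 2 1]


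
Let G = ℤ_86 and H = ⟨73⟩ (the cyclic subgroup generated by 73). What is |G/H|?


|⟨73⟩| = n / gcd(73, 86) = 86 / 1 = 86
H is normal (ℤ_86 is abelian).
|G/H| = |G| / |H| = 86 / 86 = 1

|G/H| = 1


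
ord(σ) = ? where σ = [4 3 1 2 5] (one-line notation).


Cycle decomposition: (1 4 2 3)
Cycle lengths: 4
Order = lcm(4) = 4

ord(σ) = 4


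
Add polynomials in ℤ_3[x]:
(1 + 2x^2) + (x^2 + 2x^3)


Add coefficients mod 3:
x^0: 1 + 0 = 1 (mod 3)
x^1: 0 + 0 = 0 (mod 3)
x^2: 2 + 1 = 0 (mod 3)
x^3: 0 + 2 = 2 (mod 3)
Result: 1 + 2x^3

f + g = 1 + 2x^3


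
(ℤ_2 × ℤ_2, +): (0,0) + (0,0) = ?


Operation: componentwise addition mod (2, 2)
(0,0) + (0,0) = ((a₁+b₁) mod 2, (a₂+b₂) mod 2) with a = (0,0), b = (0,0)

(0,0) + (0,0) = (0,0)


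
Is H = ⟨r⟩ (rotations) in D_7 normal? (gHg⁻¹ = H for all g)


H = ⟨r⟩ (rotations) in D_7
The rotation subgroup ⟨r⟩ has index 2 in D_7, so it is normal

Yes, normal subgroup


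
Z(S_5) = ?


Z(G) = {g ∈ G | gx = xg for all x ∈ G}
S_n is non-abelian for n ≥ 3; Z(S_5) is trivial

Z(S_5) = {e}


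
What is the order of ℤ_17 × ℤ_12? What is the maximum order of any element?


|ℤ_17 × ℤ_12| = 17 × 12 = 204
Max element order = lcm(17,12) = 204
Cyclic? Yes (gcd=1)

|ℤ_17×ℤ_12| = 204, max element order = 204


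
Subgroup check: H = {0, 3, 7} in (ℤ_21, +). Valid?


Subgroup test for H = {0, 3, 7} in (ℤ_21, +):
(1) 0 ∈ H? Yes
(2) Closure: for all a,b ∈ H, (a+b) mod 21 ∈ H? No  [counterexample: 3 + 3 = 6 ∉ H]
(3) Inverses: for all a ∈ H, -a mod 21 ∈ H? No

No, H is not a subgroup of ℤ_21


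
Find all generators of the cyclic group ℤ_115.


g generates ℤ_n iff gcd(g,n) = 1
Prime factors of 115: 5, 23
Generators are g ∈ {1,...,114} not divisible by any of these primes.
Generators: {1, 2, 3, 4, 6, 7, 8, 9, 11, 12, 13, 14, 16, 17, 18, 19, 21, 22, 24, 26, 27, 28, 29, 31, 32, 33, 34, 36, 37, 38, 39, 41, 42, 43, 44, 47, 48, 49, 51, 52, 53, 54, 56, 57, 58, 59, 61, 62, 63, 64, 66, 67, 68, 71, 72, 73, 74, 76, 77, 78, 79, 81, 82, 83, 84, 86, 87, 88, 89, 91, 93, 94, 96, 97, 98, 99, 101, 102, 103, 104, 106, 107, 108, 109, 111, 112, 113, 114}
Number of generators = φ(115) = 88

Generators of ℤ_115 = {1, 2, 3, 4, 6, 7, 8, 9, 11, 12, 13, 14, 16, 17, 18, 19, 21, 22, 24, 26, 27, 28, 29, 31, 32, 33, 34, 36, 37, 38, 39, 41, 42, 43, 44, 47, 48, 49, 51, 52, 53, 54, 56, 57, 58, 59, 61, 62, 63, 64, 66, 67, 68, 71, 72, 73, 74, 76, 77, 78, 79, 81, 82, 83, 84, 86, 87, 88, 89, 91, 93, 94, 96, 97, 98, 99, 101, 102, 103, 104, 106, 107, 108, 109, 111, 112, 113, 114}


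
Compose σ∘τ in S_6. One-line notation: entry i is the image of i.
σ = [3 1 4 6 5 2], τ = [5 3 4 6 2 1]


σ∘τ: apply τ first, then σ
1 →τ 5 →σ 5
2 →τ 3 →σ 4
3 →τ 4 →σ 6
4 →τ 6 →σ 2
5 →τ 2 →σ 1
6 →τ 1 →σ 3

σ∘τ = [5 4 6 2 1 3]


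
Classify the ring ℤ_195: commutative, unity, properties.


ℤ_195 is a commutative ring with unity 1; 195 = 3×65 is composite, so 3·65 ≡ 0 gives zero divisors (not an integral domain)
Commutative: Yes
Integral domain: No
Has unity: Yes

ℤ_195: Commutative=Yes, Unity=Yes


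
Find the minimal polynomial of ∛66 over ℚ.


∛66 satisfies x³ - 66 = 0, irreducible over ℚ (no rational root; 66 is not a perfect cube)

Minimal polynomial: x³ - 66


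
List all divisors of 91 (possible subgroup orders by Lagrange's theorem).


Lagrange's theorem: |H| divides |G|
|G| = 91
Divisors of 91: 1, 7, 13, 91

Possible subgroup orders: {1, 7, 13, 91}


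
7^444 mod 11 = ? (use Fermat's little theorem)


Fermat's little theorem: if p is prime and gcd(a,p)=1, then a^(p-1) ≡ 1 (mod p)
p = 11 is prime, gcd(7,11) = 1
Reduce exponent: 444 mod 10 = 4
So 7^444 ≡ 7^4 (mod 11)
7^4 mod 11 = 3

7^444 ≡ 3 (mod 11)


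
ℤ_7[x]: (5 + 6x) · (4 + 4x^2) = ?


Expand and collect like terms; reduce coefficients mod 7:
x^0: 5·4 = 20 ≡ 6 (mod 7)
x^1: 5·0 + 6·4 = 24 ≡ 3 (mod 7)
x^2: 5·4 + 6·0 = 20 ≡ 6 (mod 7)
x^3: 6·4 = 24 ≡ 3 (mod 7)
Result: 6 + 3x + 6x^2 + 3x^3

f · g = 6 + 3x + 6x^2 + 3x^3


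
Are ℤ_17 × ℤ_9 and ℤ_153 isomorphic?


Comparing ℤ_17 × ℤ_9 and ℤ_153:
gcd(17,9) = 1, so ℤ_17 × ℤ_9 ≅ ℤ_153 (CRT)

Yes, ℤ_17 × ℤ_9 ≅ ℤ_153


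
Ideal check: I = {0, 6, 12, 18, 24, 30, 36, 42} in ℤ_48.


Check ideal conditions for I = {0, 6, 12, 18, 24, 30, 36, 42} in ℤ_48:
(1) I is an additive subgroup? Yes
(2) For r ∈ ℤ_48 and a ∈ I: r·a ∈ I? Yes

Yes, I is an ideal of ℤ_48


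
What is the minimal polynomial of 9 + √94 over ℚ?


Let α = 9 + √94. Then α - 9 = √94, so (α - 9)² = 94, giving α² - 18α - 13 = 0. Degree 2 and α ∉ ℚ, so this is the minimal polynomial.

Minimal polynomial: x² - 18x - 13


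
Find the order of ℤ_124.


ℤ_n has n elements.

|ℤ_124| = 124


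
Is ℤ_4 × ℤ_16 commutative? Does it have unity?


Direct product ring; commutative with unity (1,1); but (1,0)·(0,1) = (0,0) gives zero divisors, so not an integral domain
Commutative: Yes
Integral domain: No
Has unity: Yes

ℤ_4 × ℤ_16: Commutative=Yes, Unity=Yes


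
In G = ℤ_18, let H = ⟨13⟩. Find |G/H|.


|⟨13⟩| = n / gcd(13, 18) = 18 / 1 = 18
H is normal (ℤ_18 is abelian).
|G/H| = |G| / |H| = 18 / 18 = 1

|G/H| = 1


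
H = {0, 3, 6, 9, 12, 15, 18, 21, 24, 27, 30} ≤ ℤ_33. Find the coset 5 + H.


5 + H = {5 + h (mod 33) : h ∈ H}
5+0=5, 5+3=8, 5+6=11, 5+9=14, 5+12=17, 5+15=20, 5+18=23, 5+21=26, 5+24=29, 5+27=32, 5+30=2
5 + H = {2, 5, 8, 11, 14, 17, 20, 23, 26, 29, 32} = 2 + H

5 + H = {2, 5, 8, 11, 14, 17, 20, 23, 26, 29, 32}


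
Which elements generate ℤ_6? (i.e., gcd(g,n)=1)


g generates ℤ_n iff gcd(g,n) = 1
Checking each g ∈ {1,...,5}:
gcd(1,6) = 1
gcd(2,6) = 2
gcd(3,6) = 3
gcd(4,6) = 2
gcd(5,6) = 1
Generators: {1, 5}
Number of generators = φ(6) = 2

Generators of ℤ_6 = {1, 5}


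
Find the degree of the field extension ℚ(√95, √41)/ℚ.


[ℚ(√95,√41):ℚ] = [ℚ(√95,√41):ℚ(√95)]·[ℚ(√95):ℚ] = 2·2 = 4

[ℚ(√95, √41)/ℚ] = 4


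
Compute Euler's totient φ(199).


Factor n: 199 = 199
φ(n) = n · ∏(1 - 1/p) over distinct primes p | n
φ(199) = 199 · (1 - 1/199) = 198

φ(199) = 198


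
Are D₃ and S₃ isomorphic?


Comparing D₃ and S₃:
Both are the unique non-abelian group of order 6

Yes, D₃ ≅ S₃


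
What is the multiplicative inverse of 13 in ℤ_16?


Use the extended Euclidean algorithm to write 1 = 13·s + 16·t; then s mod 16 is the inverse.
Euclidean algorithm:
  13 = 0·16 + 13
  16 = 1·13 + 3
  13 = 4·3 + 1
  3 = 3·1 + 0
gcd(13,16) = 1
Back-substitution gives: 13·(5) + 16·(-4) = 1
So 13⁻¹ ≡ 5 ≡ 5 (mod 16)
Check: 13 × 5 = 65 ≡ 1 (mod 16) ✓

13⁻¹ ≡ 5 (mod 16)


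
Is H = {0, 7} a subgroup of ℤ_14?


Subgroup test for H = {0, 7} in (ℤ_14, +):
(1) 0 ∈ H? Yes
(2) Closure: for all a,b ∈ H, (a+b) mod 14 ∈ H? Yes
(3) Inverses: for all a ∈ H, -a mod 14 ∈ H? Yes

Yes, H is a subgroup of ℤ_14


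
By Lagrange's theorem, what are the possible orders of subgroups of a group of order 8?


Lagrange's theorem: |H| divides |G|
|G| = 8
Divisors of 8: 1, 2, 4, 8

Possible subgroup orders: {1, 2, 4, 8}


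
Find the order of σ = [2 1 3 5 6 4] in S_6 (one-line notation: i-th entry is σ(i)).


Cycle decomposition: (1 2) (4 5 6)
Cycle lengths: 2, 3
Order = lcm(2, 3) = 6

ord(σ) = 6


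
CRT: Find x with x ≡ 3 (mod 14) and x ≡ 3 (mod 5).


m₁ = 14, m₂ = 5, gcd = 1, so CRT applies. M = m₁·m₂ = 70
Let M₁ = M/m₁ = 5, M₂ = M/m₂ = 14
Find y₁ ≡ M₁⁻¹ (mod m₁): 5⁻¹ ≡ 3 (mod 14)
Find y₂ ≡ M₂⁻¹ (mod m₂): 14⁻¹ ≡ 4 (mod 5)
x = a₁·M₁·y₁ + a₂·M₂·y₂ = 3·5·3 + 3·14·4 = 213
Reduce mod 70: x ≡ 3
Check: 3 mod 14 = 3 ✓, 3 mod 5 = 3 ✓

x ≡ 3 (mod 70)


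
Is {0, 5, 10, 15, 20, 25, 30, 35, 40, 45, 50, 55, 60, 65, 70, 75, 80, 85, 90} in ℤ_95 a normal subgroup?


H = {0, 5, 10, 15, 20, 25, 30, 35, 40, 45, 50, 55, 60, 65, 70, 75, 80, 85, 90} in ℤ_95
ℤ_95 is abelian; every subgroup of an abelian group is normal

Yes, normal subgroup


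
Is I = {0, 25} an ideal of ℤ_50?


Check ideal conditions for I = {0, 25} in ℤ_50:
(1) I is an additive subgroup? Yes
(2) For r ∈ ℤ_50 and a ∈ I: r·a ∈ I? Yes

Yes, I is an ideal of ℤ_50


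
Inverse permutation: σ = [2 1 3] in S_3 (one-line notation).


To find σ⁻¹, swap domain and range:
σ(1) = 2 → σ⁻¹(2) = 1
σ(2) = 1 → σ⁻¹(1) = 2
σ(3) = 3 → σ⁻¹(3) = 3

σ⁻¹ = [2 1 3]


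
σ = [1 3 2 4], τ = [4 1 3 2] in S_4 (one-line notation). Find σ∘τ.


σ∘τ: apply τ first, then σ
1 →τ 4 →σ 4
2 →τ 1 →σ 1
3 →τ 3 →σ 2
4 →τ 2 →σ 3

σ∘τ = [4 1 2 3]


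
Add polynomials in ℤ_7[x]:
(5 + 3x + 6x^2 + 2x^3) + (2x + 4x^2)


Add coefficients mod 7:
x^0: 5 + 0 = 5 (mod 7)
x^1: 3 + 2 = 5 (mod 7)
x^2: 6 + 4 = 3 (mod 7)
x^3: 2 + 0 = 2 (mod 7)
Result: 5 + 5x + 3x^2 + 2x^3

f + g = 5 + 5x + 3x^2 + 2x^3


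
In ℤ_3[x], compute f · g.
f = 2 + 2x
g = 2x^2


Expand and collect like terms; reduce coefficients mod 3:
x^0: 2·0 = 0 ≡ 0 (mod 3)
x^1: 2·0 + 2·0 = 0 ≡ 0 (mod 3)
x^2: 2·2 + 2·0 = 4 ≡ 1 (mod 3)
x^3: 2·2 = 4 ≡ 1 (mod 3)
Result: x^2 + x^3

f · g = x^2 + x^3


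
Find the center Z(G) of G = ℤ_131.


Z(G) = {g ∈ G | gx = xg for all x ∈ G}
ℤ_131 is abelian, so Z(G) = G

Z(ℤ_131) = ℤ_131


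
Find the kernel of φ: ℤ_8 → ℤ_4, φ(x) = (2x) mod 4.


Kernel = preimage of identity
ker(φ) = {x ∈ ℤ_8 : 2x ≡ 0 (mod 4)}. Since 4 | 8, φ is well-defined. The kernel is the cyclic subgroup ⟨2⟩ of ℤ_8 (order 4), i.e. {0, 2, 4, 6}

ker(φ) = {0, 2, 4, 6}


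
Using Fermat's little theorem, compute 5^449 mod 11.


Fermat's little theorem: if p is prime and gcd(a,p)=1, then a^(p-1) ≡ 1 (mod p)
p = 11 is prime, gcd(5,11) = 1
Reduce exponent: 449 mod 10 = 9
So 5^449 ≡ 5^9 (mod 11)
5^9 mod 11 = 9

5^449 ≡ 9 (mod 11)


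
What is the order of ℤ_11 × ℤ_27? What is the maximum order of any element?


|ℤ_11 × ℤ_27| = 11 × 27 = 297
Max element order = lcm(11,27) = 297
Cyclic? Yes (gcd=1)

|ℤ_11×ℤ_27| = 297, max element order = 297


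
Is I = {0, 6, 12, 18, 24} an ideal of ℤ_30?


Check ideal conditions for I = {0, 6, 12, 18, 24} in ℤ_30:
(1) I is an additive subgroup? Yes
(2) For r ∈ ℤ_30 and a ∈ I: r·a ∈ I? Yes

Yes, I is an ideal of ℤ_30


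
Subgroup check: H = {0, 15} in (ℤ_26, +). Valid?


Subgroup test for H = {0, 15} in (ℤ_26, +):
(1) 0 ∈ H? Yes
(2) Closure: for all a,b ∈ H, (a+b) mod 26 ∈ H? No  [counterexample: 15 + 15 = 4 ∉ H]
(3) Inverses: for all a ∈ H, -a mod 26 ∈ H? No

No, H is not a subgroup of ℤ_26


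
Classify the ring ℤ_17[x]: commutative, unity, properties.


ℤ_17 is a field (n prime), so ℤ_17[x] is a commutative integral domain with unity
Commutative: Yes
Integral domain: Yes
Has unity: Yes

ℤ_17[x]: Commutative=Yes, Unity=Yes


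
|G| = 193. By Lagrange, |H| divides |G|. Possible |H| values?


Lagrange's theorem: |H| divides |G|
|G| = 193
Divisors of 193: 1, 193

Possible subgroup orders: {1, 193}


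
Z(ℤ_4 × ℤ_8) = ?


Z(G) = {g ∈ G | gx = xg for all x ∈ G}
Direct product of abelian groups is abelian, so Z(G) = G

Z(ℤ_4 × ℤ_8) = ℤ_4 × ℤ_8


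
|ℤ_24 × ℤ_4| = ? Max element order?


|ℤ_24 × ℤ_4| = 24 × 4 = 96
Max element order = lcm(24,4) = 24
Cyclic? No (gcd=4)

|ℤ_24×ℤ_4| = 96, max element order = 24


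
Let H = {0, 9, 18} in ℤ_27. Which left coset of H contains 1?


1 + H = {1 + h (mod 27) : h ∈ H}
1+0=1, 1+9=10, 1+18=19

1 + H = {1, 10, 19}


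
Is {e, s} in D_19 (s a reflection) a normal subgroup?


H = {e, s} in D_19 (s a reflection)
r·s·r⁻¹ = sr⁻² ≠ s for n ≥ 3, so {e, s} is not closed under conjugation

No, not a normal subgroup


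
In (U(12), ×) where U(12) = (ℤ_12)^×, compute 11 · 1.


Operation: multiplication mod 12
11 · 1 = (a × b) mod 12 with a = 11, b = 1

11 · 1 = 11


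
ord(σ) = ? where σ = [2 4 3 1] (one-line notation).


Cycle decomposition: (1 2 4)
Cycle lengths: 3
Order = lcm(3) = 3

ord(σ) = 3


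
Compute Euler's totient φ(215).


Factor n: 215 = 5 × 43
φ(n) = n · ∏(1 - 1/p) over distinct primes p | n
φ(215) = 215 · (1 - 1/5) · (1 - 1/43) = 168

φ(215) = 168


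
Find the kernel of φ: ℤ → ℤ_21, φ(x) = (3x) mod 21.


Kernel = preimage of identity
ker(φ) = {x ∈ ℤ : 3x ≡ 0 (mod 21)}. gcd(3,21) = 3, so 3x ≡ 0 (mod 21) ⟺ x ≡ 0 (mod 21/3 = 7). Hence ker(φ) = 7ℤ

ker(φ) = 7ℤ


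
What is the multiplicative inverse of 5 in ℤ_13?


Use the extended Euclidean algorithm to write 1 = 5·s + 13·t; then s mod 13 is the inverse.
Euclidean algorithm:
  5 = 0·13 + 5
  13 = 2·5 + 3
  5 = 1·3 + 2
  3 = 1·2 + 1
  2 = 2·1 + 0
gcd(5,13) = 1
Back-substitution gives: 5·(-5) + 13·(2) = 1
So 5⁻¹ ≡ -5 ≡ 8 (mod 13)
Check: 5 × 8 = 40 ≡ 1 (mod 13) ✓

5⁻¹ ≡ 8 (mod 13)


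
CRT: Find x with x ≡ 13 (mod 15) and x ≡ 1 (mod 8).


m₁ = 15, m₂ = 8, gcd = 1, so CRT applies. M = m₁·m₂ = 120
Let M₁ = M/m₁ = 8, M₂ = M/m₂ = 15
Find y₁ ≡ M₁⁻¹ (mod m₁): 8⁻¹ ≡ 2 (mod 15)
Find y₂ ≡ M₂⁻¹ (mod m₂): 15⁻¹ ≡ 7 (mod 8)
x = a₁·M₁·y₁ + a₂·M₂·y₂ = 13·8·2 + 1·15·7 = 313
Reduce mod 120: x ≡ 73
Check: 73 mod 15 = 13 ✓, 73 mod 8 = 1 ✓

x ≡ 73 (mod 120)


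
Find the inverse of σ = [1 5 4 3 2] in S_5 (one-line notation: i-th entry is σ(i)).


To find σ⁻¹, swap domain and range:
σ(1) = 1 → σ⁻¹(1) = 1
σ(2) = 5 → σ⁻¹(5) = 2
σ(3) = 4 → σ⁻¹(4) = 3
σ(4) = 3 → σ⁻¹(3) = 4
σ(5) = 2 → σ⁻¹(2) = 5

σ⁻¹ = [1 5 4 3 2]


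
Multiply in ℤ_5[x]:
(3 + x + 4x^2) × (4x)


Expand and collect like terms; reduce coefficients mod 5:
x^0: 3·0 = 0 ≡ 0 (mod 5)
x^1: 3·4 + 1·0 = 12 ≡ 2 (mod 5)
x^2: 1·4 + 4·0 = 4 ≡ 4 (mod 5)
x^3: 4·4 = 16 ≡ 1 (mod 5)
Result: 2x + 4x^2 + x^3

f · g = 2x + 4x^2 + x^3


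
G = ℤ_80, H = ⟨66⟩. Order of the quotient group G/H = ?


|⟨66⟩| = n / gcd(66, 80) = 80 / 2 = 40
H is normal (ℤ_80 is abelian).
|G/H| = |G| / |H| = 80 / 40 = 2

|G/H| = 2


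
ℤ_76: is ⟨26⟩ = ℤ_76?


g generates ℤ_n iff gcd(g, n) = 1
gcd(26, 76) = 2
Since gcd = 2 ≠ 1, ⟨26⟩ has order 38 < 76, so 26 is not a generator.

No, 26 does not generate ℤ_76


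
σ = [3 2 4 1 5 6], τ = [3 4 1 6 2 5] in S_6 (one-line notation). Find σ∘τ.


σ∘τ: apply τ first, then σ
1 →τ 3 →σ 4
2 →τ 4 →σ 1
3 →τ 1 →σ 3
4 →τ 6 →σ 6
5 →τ 2 →σ 2
6 →τ 5 →σ 5

σ∘τ = [4 1 3 6 2 5]


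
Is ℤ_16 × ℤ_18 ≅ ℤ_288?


Comparing ℤ_16 × ℤ_18 and ℤ_288:
gcd(16,18) = 2 ≠ 1. Max element order in ℤ_16×ℤ_18 is lcm(16,18) = 144 < 288, so it has no element of order 288

No, ℤ_16 × ℤ_18 ≇ ℤ_288


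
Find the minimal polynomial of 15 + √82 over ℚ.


Let α = 15 + √82. Then α - 15 = √82, so (α - 15)² = 82, giving α² - 30α + 143 = 0. Degree 2 and α ∉ ℚ, so this is the minimal polynomial.

Minimal polynomial: x² - 30x + 143


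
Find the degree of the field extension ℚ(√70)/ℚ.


√70 has minimal polynomial x² - 70 (irreducible over ℚ since 70 is squarefree)

[ℚ(√70)/ℚ] = 2


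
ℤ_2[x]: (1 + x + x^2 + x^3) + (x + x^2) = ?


Add coefficients mod 2:
x^0: 1 + 0 = 1 (mod 2)
x^1: 1 + 1 = 0 (mod 2)
x^2: 1 + 1 = 0 (mod 2)
x^3: 1 + 0 = 1 (mod 2)
Result: 1 + x^3

f + g = 1 + x^3


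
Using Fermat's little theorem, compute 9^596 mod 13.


Fermat's little theorem: if p is prime and gcd(a,p)=1, then a^(p-1) ≡ 1 (mod p)
p = 13 is prime, gcd(9,13) = 1
Reduce exponent: 596 mod 12 = 8
So 9^596 ≡ 9^8 (mod 13)
9^8 mod 13 = 3

9^596 ≡ 3 (mod 13)


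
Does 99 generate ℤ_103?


g generates ℤ_n iff gcd(g, n) = 1
gcd(99, 103) = 1
Since gcd = 1, 99 is a generator.

Yes, 99 generates ℤ_103


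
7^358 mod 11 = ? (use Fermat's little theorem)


Fermat's little theorem: if p is prime and gcd(a,p)=1, then a^(p-1) ≡ 1 (mod p)
p = 11 is prime, gcd(7,11) = 1
Reduce exponent: 358 mod 10 = 8
So 7^358 ≡ 7^8 (mod 11)
7^8 mod 11 = 9

7^358 ≡ 9 (mod 11)


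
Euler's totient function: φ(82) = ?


Factor n: 82 = 2 × 41
φ(n) = n · ∏(1 - 1/p) over distinct primes p | n
φ(82) = 82 · (1 - 1/2) · (1 - 1/41) = 40

φ(82) = 40


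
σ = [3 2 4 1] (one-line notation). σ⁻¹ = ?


To find σ⁻¹, swap domain and range:
σ(1) = 3 → σ⁻¹(3) = 1
σ(2) = 2 → σ⁻¹(2) = 2
σ(3) = 4 → σ⁻¹(4) = 3
σ(4) = 1 → σ⁻¹(1) = 4

σ⁻¹ = [4 2 1 3]


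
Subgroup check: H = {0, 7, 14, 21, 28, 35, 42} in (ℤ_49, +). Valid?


Subgroup test for H = {0, 7, 14, 21, 28, 35, 42} in (ℤ_49, +):
(1) 0 ∈ H? Yes
(2) Closure: for all a,b ∈ H, (a+b) mod 49 ∈ H? Yes
(3) Inverses: for all a ∈ H, -a mod 49 ∈ H? Yes

Yes, H is a subgroup of ℤ_49


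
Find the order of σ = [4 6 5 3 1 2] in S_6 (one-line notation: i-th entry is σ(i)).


Cycle decomposition: (1 4 3 5) (2 6)
Cycle lengths: 4, 2
Order = lcm(4, 2) = 4

ord(σ) = 4


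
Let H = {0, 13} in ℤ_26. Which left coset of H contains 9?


9 + H = {9 + h (mod 26) : h ∈ H}
9+0=9, 9+13=22

9 + H = {9, 22}


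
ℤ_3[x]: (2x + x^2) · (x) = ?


Expand and collect like terms; reduce coefficients mod 3:
x^0: 0·0 = 0 ≡ 0 (mod 3)
x^1: 0·1 + 2·0 = 0 ≡ 0 (mod 3)
x^2: 2·1 + 1·0 = 2 ≡ 2 (mod 3)
x^3: 1·1 = 1 ≡ 1 (mod 3)
Result: 2x^2 + x^3

f · g = 2x^2 + x^3


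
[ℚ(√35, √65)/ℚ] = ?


[ℚ(√35,√65):ℚ] = [ℚ(√35,√65):ℚ(√35)]·[ℚ(√35):ℚ] = 2·2 = 4

[ℚ(√35, √65)/ℚ] = 4


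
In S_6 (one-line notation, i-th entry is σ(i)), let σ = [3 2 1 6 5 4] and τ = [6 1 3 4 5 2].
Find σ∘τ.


σ∘τ: apply τ first, then σ
1 →τ 6 →σ 4
2 →τ 1 →σ 3
3 →τ 3 →σ 1
4 →τ 4 →σ 6
5 →τ 5 →σ 5
6 →τ 2 →σ 2

σ∘τ = [4 3 1 6 5 2]


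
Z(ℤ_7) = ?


Z(G) = {g ∈ G | gx = xg for all x ∈ G}
ℤ_7 is abelian, so Z(G) = G

Z(ℤ_7) = ℤ_7


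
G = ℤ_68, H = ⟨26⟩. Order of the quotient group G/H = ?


|⟨26⟩| = n / gcd(26, 68) = 68 / 2 = 34
H is normal (ℤ_68 is abelian).
|G/H| = |G| / |H| = 68 / 34 = 2

|G/H| = 2


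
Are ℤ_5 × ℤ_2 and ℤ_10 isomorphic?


Comparing ℤ_5 × ℤ_2 and ℤ_10:
gcd(5,2) = 1, so ℤ_5 × ℤ_2 ≅ ℤ_10 (CRT)

Yes, ℤ_5 × ℤ_2 ≅ ℤ_10


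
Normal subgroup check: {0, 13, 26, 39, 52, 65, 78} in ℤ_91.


H = {0, 13, 26, 39, 52, 65, 78} in ℤ_91
ℤ_91 is abelian; every subgroup of an abelian group is normal

Yes, normal subgroup


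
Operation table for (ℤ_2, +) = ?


Elements: {0, 1}
Operation: addition mod 2
Entry (a, b) = (a + b) mod 2

Cayley table:
  | 0 | 1
0 | 0 | 1
1 | 1 | 0


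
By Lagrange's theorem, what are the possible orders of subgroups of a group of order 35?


Lagrange's theorem: |H| divides |G|
|G| = 35
Divisors of 35: 1, 5, 7, 35

Possible subgroup orders: {1, 5, 7, 35}


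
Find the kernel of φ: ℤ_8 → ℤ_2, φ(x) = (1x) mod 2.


Kernel = preimage of identity
ker(φ) = {x ∈ ℤ_8 : 1x ≡ 0 (mod 2)}. Since 2 | 8, φ is well-defined. The kernel is the cyclic subgroup ⟨2⟩ of ℤ_8 (order 4), i.e. {0, 2, 4, 6}

ker(φ) = {0, 2, 4, 6}


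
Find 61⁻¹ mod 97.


Use the extended Euclidean algorithm to write 1 = 61·s + 97·t; then s mod 97 is the inverse.
Euclidean algorithm:
  61 = 0·97 + 61
  97 = 1·61 + 36
  61 = 1·36 + 25
  36 = 1·25 + 11
  25 = 2·11 + 3
  11 = 3·3 + 2
  3 = 1·2 + 1
  2 = 2·1 + 0
gcd(61,97) = 1
Back-substitution gives: 61·(35) + 97·(-22) = 1
So 61⁻¹ ≡ 35 ≡ 35 (mod 97)
Check: 61 × 35 = 2135 ≡ 1 (mod 97) ✓

61⁻¹ ≡ 35 (mod 97)


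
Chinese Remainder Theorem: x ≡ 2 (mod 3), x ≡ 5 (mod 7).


m₁ = 3, m₂ = 7, gcd = 1, so CRT applies. M = m₁·m₂ = 21
Let M₁ = M/m₁ = 7, M₂ = M/m₂ = 3
Find y₁ ≡ M₁⁻¹ (mod m₁): 7⁻¹ ≡ 1 (mod 3)
Find y₂ ≡ M₂⁻¹ (mod m₂): 3⁻¹ ≡ 5 (mod 7)
x = a₁·M₁·y₁ + a₂·M₂·y₂ = 2·7·1 + 5·3·5 = 89
Reduce mod 21: x ≡ 5
Check: 5 mod 3 = 2 ✓, 5 mod 7 = 5 ✓

x ≡ 5 (mod 21)


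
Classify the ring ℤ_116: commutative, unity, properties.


ℤ_116 is a commutative ring with unity 1; 116 = 2×58 is composite, so 2·58 ≡ 0 gives zero divisors (not an integral domain)
Commutative: Yes
Integral domain: No
Has unity: Yes

ℤ_116: Commutative=Yes, Unity=Yes


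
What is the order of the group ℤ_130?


ℤ_n has n elements.

|ℤ_130| = 130


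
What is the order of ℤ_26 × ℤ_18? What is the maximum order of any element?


|ℤ_26 × ℤ_18| = 26 × 18 = 468
Max element order = lcm(26,18) = 234
Cyclic? No (gcd=2)

|ℤ_26×ℤ_18| = 468, max element order = 234


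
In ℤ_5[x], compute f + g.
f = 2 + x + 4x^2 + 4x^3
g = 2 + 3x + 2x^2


Add coefficients mod 5:
x^0: 2 + 2 = 4 (mod 5)
x^1: 1 + 3 = 4 (mod 5)
x^2: 4 + 2 = 1 (mod 5)
x^3: 4 + 0 = 4 (mod 5)
Result: 4 + 4x + x^2 + 4x^3

f + g = 4 + 4x + x^2 + 4x^3


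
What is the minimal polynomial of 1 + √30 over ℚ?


Let α = 1 + √30. Then α - 1 = √30, so (α - 1)² = 30, giving α² - 2α - 29 = 0. Degree 2 and α ∉ ℚ, so this is the minimal polynomial.

Minimal polynomial: x² - 2x - 29


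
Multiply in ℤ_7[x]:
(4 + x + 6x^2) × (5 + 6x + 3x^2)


Expand and collect like terms; reduce coefficients mod 7:
x^0: 4·5 = 20 ≡ 6 (mod 7)
x^1: 4·6 + 1·5 = 29 ≡ 1 (mod 7)
x^2: 4·3 + 1·6 + 6·5 = 48 ≡ 6 (mod 7)
x^3: 1·3 + 6·6 = 39 ≡ 4 (mod 7)
x^4: 6·3 = 18 ≡ 4 (mod 7)
Result: 6 + x + 6x^2 + 4x^3 + 4x^4

f · g = 6 + x + 6x^2 + 4x^3 + 4x^4


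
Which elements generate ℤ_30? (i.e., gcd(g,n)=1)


g generates ℤ_n iff gcd(g,n) = 1
Prime factors of 30: 2, 3, 5
Generators are g ∈ {1,...,29} not divisible by any of these primes.
Generators: {1, 7, 11, 13, 17, 19, 23, 29}
Number of generators = φ(30) = 8

Generators of ℤ_30 = {1, 7, 11, 13, 17, 19, 23, 29}


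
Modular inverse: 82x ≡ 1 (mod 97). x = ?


Use the extended Euclidean algorithm to write 1 = 82·s + 97·t; then s mod 97 is the inverse.
Euclidean algorithm:
  82 = 0·97 + 82
  97 = 1·82 + 15
  82 = 5·15 + 7
  15 = 2·7 + 1
  7 = 7·1 + 0
gcd(82,97) = 1
Back-substitution gives: 82·(-13) + 97·(11) = 1
So 82⁻¹ ≡ -13 ≡ 84 (mod 97)
Check: 82 × 84 = 6888 ≡ 1 (mod 97) ✓

82⁻¹ ≡ 84 (mod 97)


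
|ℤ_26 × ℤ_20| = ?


|A × B| = |A| · |B|
|ℤ_26 × ℤ_20| = 26 × 20 = 520

|ℤ_26 × ℤ_20| = 520


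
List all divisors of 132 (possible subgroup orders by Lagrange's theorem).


Lagrange's theorem: |H| divides |G|
|G| = 132
Divisors of 132: 1, 2, 3, 4, 6, 11, 12, 22, 33, 44, 66, 132

Possible subgroup orders: {1, 2, 3, 4, 6, 11, 12, 22, 33, 44, 66, 132}


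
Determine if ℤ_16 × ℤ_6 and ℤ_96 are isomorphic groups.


Comparing ℤ_16 × ℤ_6 and ℤ_96:
gcd(16,6) = 2 ≠ 1. Max element order in ℤ_16×ℤ_6 is lcm(16,6) = 48 < 96, so it has no element of order 96

No, ℤ_16 × ℤ_6 ≇ ℤ_96


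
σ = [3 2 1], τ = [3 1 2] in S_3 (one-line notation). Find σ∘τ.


σ∘τ: apply τ first, then σ
1 →τ 3 →σ 1
2 →τ 1 →σ 3
3 →τ 2 →σ 2

σ∘τ = [1 3 2]


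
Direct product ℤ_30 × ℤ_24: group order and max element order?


|ℤ_30 × ℤ_24| = 30 × 24 = 720
Max element order = lcm(30,24) = 120
Cyclic? No (gcd=6)

|ℤ_30×ℤ_24| = 720, max element order = 120


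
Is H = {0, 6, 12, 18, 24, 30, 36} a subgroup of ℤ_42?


Subgroup test for H = {0, 6, 12, 18, 24, 30, 36} in (ℤ_42, +):
(1) 0 ∈ H? Yes
(2) Closure: for all a,b ∈ H, (a+b) mod 42 ∈ H? Yes
(3) Inverses: for all a ∈ H, -a mod 42 ∈ H? Yes

Yes, H is a subgroup of ℤ_42


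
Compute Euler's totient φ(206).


Factor n: 206 = 2 × 103
φ(n) = n · ∏(1 - 1/p) over distinct primes p | n
φ(206) = 206 · (1 - 1/2) · (1 - 1/103) = 102

φ(206) = 102


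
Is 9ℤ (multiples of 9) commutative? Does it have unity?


9ℤ is a commutative ring under +,× but has no multiplicative identity (1 ∉ 9ℤ); it has no zero divisors, but without unity it is not an integral domain
Commutative: Yes
Integral domain: No
Has unity: No

9ℤ (multiples of 9): Commutative=Yes, Unity=No


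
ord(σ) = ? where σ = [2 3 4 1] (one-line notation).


Cycle decomposition: (1 2 3 4)
Cycle lengths: 4
Order = lcm(4) = 4

ord(σ) = 4


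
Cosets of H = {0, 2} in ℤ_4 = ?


H = {0, 2}, |H| = 2
Number of cosets = |G|/|H| = 4/2 = 2
0 + H = {0, 2}
1 + H = {1, 3}

Cosets: 0+H={0,2}; 1+H={1,3}
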